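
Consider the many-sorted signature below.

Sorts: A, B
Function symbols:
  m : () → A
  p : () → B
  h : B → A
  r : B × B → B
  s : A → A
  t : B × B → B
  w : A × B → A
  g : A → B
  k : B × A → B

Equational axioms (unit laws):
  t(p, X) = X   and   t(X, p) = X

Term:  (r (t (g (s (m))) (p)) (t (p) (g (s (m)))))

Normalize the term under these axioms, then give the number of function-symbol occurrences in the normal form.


size = 7

1. (r (t (g (s (m))) (p)) (t (p) (g (s (m)))))  →  (r (g (s (m))) (t (p) (g (s (m)))))
2. (r (g (s (m))) (t (p) (g (s (m)))))  →  (r (g (s (m))) (g (s (m))))
normal form: (r (g (s (m))) (g (s (m))))


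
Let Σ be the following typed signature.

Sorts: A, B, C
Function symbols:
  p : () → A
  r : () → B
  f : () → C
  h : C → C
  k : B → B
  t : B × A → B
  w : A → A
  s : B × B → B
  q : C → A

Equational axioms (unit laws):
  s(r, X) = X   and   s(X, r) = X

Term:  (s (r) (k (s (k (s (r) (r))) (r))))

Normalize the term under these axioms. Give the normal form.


normal form = (k (k (r)))

1. (s (r) (k (s (k (s (r) (r))) (r))))  →  (k (s (k (s (r) (r))) (r)))
2. (k (s (k (s (r) (r))) (r)))  →  (k (k (s (r) (r))))
3. (k (k (s (r) (r))))  →  (k (k (r)))


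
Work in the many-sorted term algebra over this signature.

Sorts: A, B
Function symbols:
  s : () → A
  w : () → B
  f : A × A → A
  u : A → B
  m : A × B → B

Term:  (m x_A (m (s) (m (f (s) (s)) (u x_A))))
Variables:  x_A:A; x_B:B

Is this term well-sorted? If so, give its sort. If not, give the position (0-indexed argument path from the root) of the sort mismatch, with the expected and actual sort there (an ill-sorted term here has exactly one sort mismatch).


well-sorted; sort = B

  x_A : A
    (s) : A
        (s) : A
        (s) : A
      (f (s) (s)) : A
        x_A : A
      (u x_A) : B
    (m (f (s) (s)) (u x_A)) : B
  (m (s) (m (f (s) (s)) (u x_A))) : B
(m x_A (m (s) (m (f (s) (s)) (u x_A)))) : B


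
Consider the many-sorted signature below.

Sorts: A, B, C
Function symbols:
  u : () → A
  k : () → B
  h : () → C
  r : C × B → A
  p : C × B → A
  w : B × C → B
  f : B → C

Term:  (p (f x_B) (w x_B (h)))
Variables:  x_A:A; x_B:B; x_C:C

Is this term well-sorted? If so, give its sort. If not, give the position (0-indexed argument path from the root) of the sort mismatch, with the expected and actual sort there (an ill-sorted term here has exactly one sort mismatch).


well-sorted; sort = A

    x_B : B
  (f x_B) : C
    x_B : B
    (h) : C
  (w x_B (h)) : B
(p (f x_B) (w x_B (h))) : A


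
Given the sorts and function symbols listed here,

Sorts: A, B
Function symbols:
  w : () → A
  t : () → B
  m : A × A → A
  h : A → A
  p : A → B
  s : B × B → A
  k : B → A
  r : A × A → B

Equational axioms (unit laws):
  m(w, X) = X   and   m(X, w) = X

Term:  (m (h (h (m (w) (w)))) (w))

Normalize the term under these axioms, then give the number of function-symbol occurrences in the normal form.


size = 3

1. (m (h (h (m (w) (w)))) (w))  →  (h (h (m (w) (w))))
2. (h (h (m (w) (w))))  →  (h (h (w)))
normal form: (h (h (w)))


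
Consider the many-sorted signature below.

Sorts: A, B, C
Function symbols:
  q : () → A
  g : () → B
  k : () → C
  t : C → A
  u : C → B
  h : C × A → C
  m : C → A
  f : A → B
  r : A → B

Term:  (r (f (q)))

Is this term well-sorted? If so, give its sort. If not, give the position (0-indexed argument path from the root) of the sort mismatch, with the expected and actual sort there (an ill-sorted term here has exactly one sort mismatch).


    (q) : A
  (f (q)) : B
(r (f (q))) : ✗ arg 0 at [0] has sort B, expected A

ill-sorted at position [0]: expected A, got B


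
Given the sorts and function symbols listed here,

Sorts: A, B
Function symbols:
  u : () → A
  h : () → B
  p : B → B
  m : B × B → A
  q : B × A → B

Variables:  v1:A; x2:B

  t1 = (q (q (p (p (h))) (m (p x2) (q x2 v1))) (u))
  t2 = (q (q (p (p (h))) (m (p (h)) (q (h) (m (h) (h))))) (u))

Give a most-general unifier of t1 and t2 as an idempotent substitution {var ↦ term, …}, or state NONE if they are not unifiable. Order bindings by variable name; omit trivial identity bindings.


{v1 ↦ (m (h) (h)), x2 ↦ (h)}


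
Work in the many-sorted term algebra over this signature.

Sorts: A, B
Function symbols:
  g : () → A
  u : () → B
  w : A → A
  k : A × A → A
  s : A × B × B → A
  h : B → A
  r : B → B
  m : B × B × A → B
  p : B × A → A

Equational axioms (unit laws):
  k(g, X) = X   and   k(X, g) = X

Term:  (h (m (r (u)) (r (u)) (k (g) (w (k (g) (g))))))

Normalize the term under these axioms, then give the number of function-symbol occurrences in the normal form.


size = 8

1. (h (m (r (u)) (r (u)) (k (g) (w (k (g) (g))))))  →  (h (m (r (u)) (r (u)) (w (k (g) (g)))))
2. (h (m (r (u)) (r (u)) (w (k (g) (g)))))  →  (h (m (r (u)) (r (u)) (w (g))))
normal form: (h (m (r (u)) (r (u)) (w (g))))


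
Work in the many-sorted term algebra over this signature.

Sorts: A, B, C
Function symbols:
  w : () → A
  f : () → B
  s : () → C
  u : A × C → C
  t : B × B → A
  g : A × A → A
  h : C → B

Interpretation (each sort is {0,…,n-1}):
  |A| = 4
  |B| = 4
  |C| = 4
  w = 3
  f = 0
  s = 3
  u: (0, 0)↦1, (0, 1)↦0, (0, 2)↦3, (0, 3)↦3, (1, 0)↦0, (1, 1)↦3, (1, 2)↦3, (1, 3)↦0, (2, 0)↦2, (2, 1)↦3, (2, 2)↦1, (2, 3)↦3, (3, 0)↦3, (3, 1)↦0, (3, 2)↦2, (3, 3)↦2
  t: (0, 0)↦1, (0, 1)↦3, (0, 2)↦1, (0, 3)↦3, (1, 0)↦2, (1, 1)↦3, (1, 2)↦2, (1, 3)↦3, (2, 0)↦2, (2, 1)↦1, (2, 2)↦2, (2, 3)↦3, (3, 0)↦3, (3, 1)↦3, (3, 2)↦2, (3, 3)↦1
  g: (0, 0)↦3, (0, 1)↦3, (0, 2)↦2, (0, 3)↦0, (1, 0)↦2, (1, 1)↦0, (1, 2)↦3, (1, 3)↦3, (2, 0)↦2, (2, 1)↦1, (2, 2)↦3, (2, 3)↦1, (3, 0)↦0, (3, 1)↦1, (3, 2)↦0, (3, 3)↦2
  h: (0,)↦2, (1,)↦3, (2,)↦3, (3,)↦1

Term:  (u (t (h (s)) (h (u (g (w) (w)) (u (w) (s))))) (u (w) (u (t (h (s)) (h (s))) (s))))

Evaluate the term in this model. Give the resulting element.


  s = 3
  (h (s)) = h(3,) = 1
  w = 3
  w = 3
  (g (w) (w)) = g(3, 3) = 2
  w = 3
  s = 3
  (u (w) (s)) = u(3, 3) = 2
  (u (g (w) (w)) (u (w) (s))) = u(2, 2) = 1
  (h (u (g (w) (w)) (u (w) (s)))) = h(1,) = 3
  (t (h (s)) (h (u (g (w) (w)) (u (w) (s))))) = t(1, 3) = 3
  w = 3
  s = 3
  (h (s)) = h(3,) = 1
  s = 3
  (h (s)) = h(3,) = 1
  (t (h (s)) (h (s))) = t(1, 1) = 3
  s = 3
  (u (t (h (s)) (h (s))) (s)) = u(3, 3) = 2
  (u (w) (u (t (h (s)) (h (s))) (s))) = u(3, 2) = 2
  (u (t (h (s)) (h (u (g (w) (w)) (u (w) (s))))) (u (w) (u (t (h (s)) (h (s))) (s)))) = u(3, 2) = 2

value = 2


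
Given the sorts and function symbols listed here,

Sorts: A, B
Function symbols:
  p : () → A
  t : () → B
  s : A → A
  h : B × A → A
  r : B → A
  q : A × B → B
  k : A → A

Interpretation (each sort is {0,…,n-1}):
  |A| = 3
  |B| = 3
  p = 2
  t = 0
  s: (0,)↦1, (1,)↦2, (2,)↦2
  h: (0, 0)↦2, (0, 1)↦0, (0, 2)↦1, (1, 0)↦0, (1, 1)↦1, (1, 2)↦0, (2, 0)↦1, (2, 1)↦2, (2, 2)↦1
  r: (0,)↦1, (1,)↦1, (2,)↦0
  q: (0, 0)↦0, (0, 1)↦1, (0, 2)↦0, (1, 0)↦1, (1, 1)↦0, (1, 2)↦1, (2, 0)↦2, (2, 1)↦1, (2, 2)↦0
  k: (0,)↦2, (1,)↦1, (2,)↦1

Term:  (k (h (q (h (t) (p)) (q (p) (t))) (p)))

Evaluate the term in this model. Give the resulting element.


value = 2

  t = 0
  p = 2
  (h (t) (p)) = h(0, 2) = 1
  p = 2
  t = 0
  (q (p) (t)) = q(2, 0) = 2
  (q (h (t) (p)) (q (p) (t))) = q(1, 2) = 1
  p = 2
  (h (q (h (t) (p)) (q (p) (t))) (p)) = h(1, 2) = 0
  (k (h (q (h (t) (p)) (q (p) (t))) (p))) = k(0,) = 2


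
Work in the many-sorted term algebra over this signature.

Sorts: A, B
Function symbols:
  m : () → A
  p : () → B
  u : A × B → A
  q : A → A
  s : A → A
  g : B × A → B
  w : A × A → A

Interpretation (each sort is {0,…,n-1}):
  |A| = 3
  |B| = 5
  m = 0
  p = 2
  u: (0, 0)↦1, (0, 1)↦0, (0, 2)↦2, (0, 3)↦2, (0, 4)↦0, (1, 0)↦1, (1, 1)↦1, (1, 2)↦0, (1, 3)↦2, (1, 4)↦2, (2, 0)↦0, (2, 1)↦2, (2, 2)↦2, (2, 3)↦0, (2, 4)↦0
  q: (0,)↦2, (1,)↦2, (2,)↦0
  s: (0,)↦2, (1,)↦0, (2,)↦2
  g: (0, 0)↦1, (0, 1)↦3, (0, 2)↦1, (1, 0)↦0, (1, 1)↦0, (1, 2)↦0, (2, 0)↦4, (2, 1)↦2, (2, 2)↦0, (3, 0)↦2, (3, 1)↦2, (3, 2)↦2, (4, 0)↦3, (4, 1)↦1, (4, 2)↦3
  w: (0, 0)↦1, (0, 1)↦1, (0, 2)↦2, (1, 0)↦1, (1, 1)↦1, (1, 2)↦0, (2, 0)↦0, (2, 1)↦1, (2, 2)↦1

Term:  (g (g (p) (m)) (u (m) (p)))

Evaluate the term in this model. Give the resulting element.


value = 3

  p = 2
  m = 0
  (g (p) (m)) = g(2, 0) = 4
  m = 0
  p = 2
  (u (m) (p)) = u(0, 2) = 2
  (g (g (p) (m)) (u (m) (p))) = g(4, 2) = 3


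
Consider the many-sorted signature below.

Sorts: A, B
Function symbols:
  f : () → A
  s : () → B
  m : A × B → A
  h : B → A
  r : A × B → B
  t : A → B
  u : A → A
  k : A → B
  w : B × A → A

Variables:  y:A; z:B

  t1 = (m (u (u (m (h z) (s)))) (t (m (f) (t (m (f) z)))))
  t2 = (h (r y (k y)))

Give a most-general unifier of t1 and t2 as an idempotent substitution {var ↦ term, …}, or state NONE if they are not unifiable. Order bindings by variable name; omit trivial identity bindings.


head clash or occurs-check failure — not unifiable

NONE (not unifiable)


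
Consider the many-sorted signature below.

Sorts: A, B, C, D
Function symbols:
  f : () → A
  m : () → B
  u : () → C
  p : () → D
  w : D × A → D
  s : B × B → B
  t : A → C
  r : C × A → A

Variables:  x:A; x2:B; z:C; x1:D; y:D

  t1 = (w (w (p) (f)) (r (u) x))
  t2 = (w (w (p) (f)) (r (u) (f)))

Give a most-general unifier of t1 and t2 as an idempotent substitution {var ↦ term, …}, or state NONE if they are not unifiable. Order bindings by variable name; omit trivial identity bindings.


{x ↦ (f)}


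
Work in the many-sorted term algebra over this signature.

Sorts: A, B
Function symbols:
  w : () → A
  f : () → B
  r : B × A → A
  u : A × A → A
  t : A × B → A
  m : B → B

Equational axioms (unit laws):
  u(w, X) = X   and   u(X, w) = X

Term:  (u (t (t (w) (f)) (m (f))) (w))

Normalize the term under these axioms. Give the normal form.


normal form = (t (t (w) (f)) (m (f)))

1. (u (t (t (w) (f)) (m (f))) (w))  →  (t (t (w) (f)) (m (f)))


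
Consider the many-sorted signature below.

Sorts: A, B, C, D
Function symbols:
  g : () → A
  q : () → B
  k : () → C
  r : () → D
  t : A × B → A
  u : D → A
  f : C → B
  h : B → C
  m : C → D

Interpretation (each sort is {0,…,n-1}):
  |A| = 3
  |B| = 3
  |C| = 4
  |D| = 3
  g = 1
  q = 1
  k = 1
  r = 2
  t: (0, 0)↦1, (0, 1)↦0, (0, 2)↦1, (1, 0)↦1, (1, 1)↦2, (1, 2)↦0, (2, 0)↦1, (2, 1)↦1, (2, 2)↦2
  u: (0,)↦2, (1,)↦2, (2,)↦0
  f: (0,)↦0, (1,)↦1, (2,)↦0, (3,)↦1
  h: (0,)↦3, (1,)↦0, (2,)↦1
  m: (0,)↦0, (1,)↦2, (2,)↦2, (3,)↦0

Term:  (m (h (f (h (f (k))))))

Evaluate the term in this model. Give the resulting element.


value = 0

  k = 1
  (f (k)) = f(1,) = 1
  (h (f (k))) = h(1,) = 0
  (f (h (f (k)))) = f(0,) = 0
  (h (f (h (f (k))))) = h(0,) = 3
  (m (h (f (h (f (k)))))) = m(3,) = 0


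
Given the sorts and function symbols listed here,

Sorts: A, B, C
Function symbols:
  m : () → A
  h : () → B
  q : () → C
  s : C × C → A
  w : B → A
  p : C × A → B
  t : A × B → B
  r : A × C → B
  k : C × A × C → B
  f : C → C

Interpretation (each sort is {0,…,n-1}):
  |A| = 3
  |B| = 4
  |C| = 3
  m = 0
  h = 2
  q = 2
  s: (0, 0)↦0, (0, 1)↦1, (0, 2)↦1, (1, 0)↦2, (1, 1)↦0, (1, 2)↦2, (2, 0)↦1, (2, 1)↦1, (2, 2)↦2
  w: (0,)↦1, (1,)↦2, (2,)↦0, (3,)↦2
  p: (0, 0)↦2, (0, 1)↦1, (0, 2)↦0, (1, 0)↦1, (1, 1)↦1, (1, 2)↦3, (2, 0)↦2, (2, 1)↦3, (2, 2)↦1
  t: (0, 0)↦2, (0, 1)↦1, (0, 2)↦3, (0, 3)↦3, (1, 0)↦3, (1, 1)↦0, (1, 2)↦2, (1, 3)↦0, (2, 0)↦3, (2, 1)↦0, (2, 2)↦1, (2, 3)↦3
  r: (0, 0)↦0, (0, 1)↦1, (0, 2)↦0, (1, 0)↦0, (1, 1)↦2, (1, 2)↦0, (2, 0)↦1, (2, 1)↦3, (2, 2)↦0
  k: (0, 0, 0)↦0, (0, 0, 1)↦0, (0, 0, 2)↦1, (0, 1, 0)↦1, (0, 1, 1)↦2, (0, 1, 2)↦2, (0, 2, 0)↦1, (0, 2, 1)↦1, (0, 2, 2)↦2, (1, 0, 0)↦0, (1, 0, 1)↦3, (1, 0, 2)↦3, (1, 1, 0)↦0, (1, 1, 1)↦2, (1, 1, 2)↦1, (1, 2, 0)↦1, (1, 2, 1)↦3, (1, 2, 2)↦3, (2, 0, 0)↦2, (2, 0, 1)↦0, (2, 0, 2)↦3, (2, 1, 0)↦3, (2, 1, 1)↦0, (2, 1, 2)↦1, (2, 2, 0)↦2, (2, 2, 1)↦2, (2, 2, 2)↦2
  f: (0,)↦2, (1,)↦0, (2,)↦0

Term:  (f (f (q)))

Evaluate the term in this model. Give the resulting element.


value = 2

  q = 2
  (f (q)) = f(2,) = 0
  (f (f (q))) = f(0,) = 2


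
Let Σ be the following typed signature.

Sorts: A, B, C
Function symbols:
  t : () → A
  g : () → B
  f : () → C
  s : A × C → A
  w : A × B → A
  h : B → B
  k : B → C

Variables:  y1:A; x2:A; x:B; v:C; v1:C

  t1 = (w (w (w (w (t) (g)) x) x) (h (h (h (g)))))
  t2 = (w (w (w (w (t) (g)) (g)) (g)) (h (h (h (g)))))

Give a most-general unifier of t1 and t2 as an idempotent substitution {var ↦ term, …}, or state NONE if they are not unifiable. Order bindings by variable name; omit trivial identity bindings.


{x ↦ (g)}


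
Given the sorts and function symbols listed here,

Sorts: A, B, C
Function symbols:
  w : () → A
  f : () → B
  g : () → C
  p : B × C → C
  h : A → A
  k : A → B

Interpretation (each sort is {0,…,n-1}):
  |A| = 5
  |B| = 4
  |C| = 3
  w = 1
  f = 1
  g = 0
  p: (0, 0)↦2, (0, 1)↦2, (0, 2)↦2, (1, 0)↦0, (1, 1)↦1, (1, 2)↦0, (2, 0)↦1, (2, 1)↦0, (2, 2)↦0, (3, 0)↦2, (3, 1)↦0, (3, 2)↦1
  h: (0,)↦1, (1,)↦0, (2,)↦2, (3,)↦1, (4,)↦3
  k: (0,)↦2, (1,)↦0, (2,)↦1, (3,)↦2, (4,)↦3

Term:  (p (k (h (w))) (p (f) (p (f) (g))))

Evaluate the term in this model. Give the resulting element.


  w = 1
  (h (w)) = h(1,) = 0
  (k (h (w))) = k(0,) = 2
  f = 1
  f = 1
  g = 0
  (p (f) (g)) = p(1, 0) = 0
  (p (f) (p (f) (g))) = p(1, 0) = 0
  (p (k (h (w))) (p (f) (p (f) (g)))) = p(2, 0) = 1

value = 1


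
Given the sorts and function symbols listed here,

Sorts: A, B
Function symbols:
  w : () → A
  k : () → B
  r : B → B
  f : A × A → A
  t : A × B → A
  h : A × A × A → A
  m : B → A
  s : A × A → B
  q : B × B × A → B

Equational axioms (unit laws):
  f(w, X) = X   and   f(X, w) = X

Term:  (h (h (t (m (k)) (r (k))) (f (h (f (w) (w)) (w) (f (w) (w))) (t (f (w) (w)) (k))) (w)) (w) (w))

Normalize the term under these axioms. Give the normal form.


1. (h (h (t (m (k)) (r (k))) (f (h (f (w) (w)) (w) (f (w) (w))) (t (f (w) (w)) (k))) (w)) (w) (w))  →  (h (h (t (m (k)) (r (k))) (f (h (w) (w) (f (w) (w))) (t (f (w) (w)) (k))) (w)) (w) (w))
2. (h (h (t (m (k)) (r (k))) (f (h (w) (w) (f (w) (w))) (t (f (w) (w)) (k))) (w)) (w) (w))  →  (h (h (t (m (k)) (r (k))) (f (h (w) (w) (w)) (t (f (w) (w)) (k))) (w)) (w) (w))
3. (h (h (t (m (k)) (r (k))) (f (h (w) (w) (w)) (t (f (w) (w)) (k))) (w)) (w) (w))  →  (h (h (t (m (k)) (r (k))) (f (h (w) (w) (w)) (t (w) (k))) (w)) (w) (w))

normal form = (h (h (t (m (k)) (r (k))) (f (h (w) (w) (w)) (t (w) (k))) (w)) (w) (w))


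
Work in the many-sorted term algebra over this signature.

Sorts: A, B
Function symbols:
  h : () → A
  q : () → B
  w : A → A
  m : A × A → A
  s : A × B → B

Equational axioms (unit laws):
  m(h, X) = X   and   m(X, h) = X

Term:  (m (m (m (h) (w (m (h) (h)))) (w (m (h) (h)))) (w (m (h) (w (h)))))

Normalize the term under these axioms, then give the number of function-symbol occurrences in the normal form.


size = 9

1. (m (m (m (h) (w (m (h) (h)))) (w (m (h) (h)))) (w (m (h) (w (h)))))  →  (m (m (w (m (h) (h))) (w (m (h) (h)))) (w (m (h) (w (h)))))
2. (m (m (w (m (h) (h))) (w (m (h) (h)))) (w (m (h) (w (h)))))  →  (m (m (w (h)) (w (m (h) (h)))) (w (m (h) (w (h)))))
3. (m (m (w (h)) (w (m (h) (h)))) (w (m (h) (w (h)))))  →  (m (m (w (h)) (w (h))) (w (m (h) (w (h)))))
4. (m (m (w (h)) (w (h))) (w (m (h) (w (h)))))  →  (m (m (w (h)) (w (h))) (w (w (h))))
normal form: (m (m (w (h)) (w (h))) (w (w (h))))


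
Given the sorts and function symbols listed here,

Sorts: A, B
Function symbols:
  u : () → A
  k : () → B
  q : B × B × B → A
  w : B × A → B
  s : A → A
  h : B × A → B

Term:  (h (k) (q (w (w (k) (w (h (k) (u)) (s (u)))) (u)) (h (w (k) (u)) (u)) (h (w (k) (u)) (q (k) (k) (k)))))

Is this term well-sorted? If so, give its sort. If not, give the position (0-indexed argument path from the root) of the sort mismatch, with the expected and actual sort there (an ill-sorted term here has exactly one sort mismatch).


ill-sorted at position [1, 0, 0, 1]: expected A, got B

  (k) : B
        (k) : B
            (k) : B
            (u) : A
          (h (k) (u)) : B
            (u) : A
          (s (u)) : A
        (w (h (k) (u)) (s (u))) : B
      (w (k) (w (h (k) (u)) (s (u)))) : ✗ arg 1 at [1, 0, 0, 1] has sort B, expected A
      (u) : A
        (k) : B
        (u) : A
      (w (k) (u)) : B
      (u) : A
    (h (w (k) (u)) (u)) : B
        (k) : B
        (u) : A
      (w (k) (u)) : B
        (k) : B
        (k) : B
        (k) : B
      (q (k) (k) (k)) : A
    (h (w (k) (u)) (q (k) (k) (k))) : B


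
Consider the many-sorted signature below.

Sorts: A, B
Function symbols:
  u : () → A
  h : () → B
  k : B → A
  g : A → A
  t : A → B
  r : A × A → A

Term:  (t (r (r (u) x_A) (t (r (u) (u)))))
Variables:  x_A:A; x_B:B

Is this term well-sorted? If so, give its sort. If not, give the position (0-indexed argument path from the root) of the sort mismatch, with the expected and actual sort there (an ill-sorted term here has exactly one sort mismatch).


      (u) : A
      x_A : A
    (r (u) x_A) : A
        (u) : A
        (u) : A
      (r (u) (u)) : A
    (t (r (u) (u))) : B
  (r (r (u) x_A) (t (r (u) (u)))) : ✗ arg 1 at [0, 1] has sort B, expected A

ill-sorted at position [0, 1]: expected A, got B


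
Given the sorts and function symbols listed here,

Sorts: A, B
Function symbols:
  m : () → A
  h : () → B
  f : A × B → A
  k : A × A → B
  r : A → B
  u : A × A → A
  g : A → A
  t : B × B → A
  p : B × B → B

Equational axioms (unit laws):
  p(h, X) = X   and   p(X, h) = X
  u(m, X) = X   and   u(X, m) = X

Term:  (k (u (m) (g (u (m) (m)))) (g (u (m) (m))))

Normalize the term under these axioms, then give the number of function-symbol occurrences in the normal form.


1. (k (u (m) (g (u (m) (m)))) (g (u (m) (m))))  →  (k (g (u (m) (m))) (g (u (m) (m))))
2. (k (g (u (m) (m))) (g (u (m) (m))))  →  (k (g (m)) (g (u (m) (m))))
3. (k (g (m)) (g (u (m) (m))))  →  (k (g (m)) (g (m)))
normal form: (k (g (m)) (g (m)))

size = 5


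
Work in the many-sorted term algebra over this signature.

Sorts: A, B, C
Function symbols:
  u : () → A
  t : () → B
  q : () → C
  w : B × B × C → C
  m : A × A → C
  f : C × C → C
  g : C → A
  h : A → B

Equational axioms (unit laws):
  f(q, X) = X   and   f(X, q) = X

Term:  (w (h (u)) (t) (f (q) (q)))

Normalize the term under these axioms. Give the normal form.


1. (w (h (u)) (t) (f (q) (q)))  →  (w (h (u)) (t) (q))

normal form = (w (h (u)) (t) (q))


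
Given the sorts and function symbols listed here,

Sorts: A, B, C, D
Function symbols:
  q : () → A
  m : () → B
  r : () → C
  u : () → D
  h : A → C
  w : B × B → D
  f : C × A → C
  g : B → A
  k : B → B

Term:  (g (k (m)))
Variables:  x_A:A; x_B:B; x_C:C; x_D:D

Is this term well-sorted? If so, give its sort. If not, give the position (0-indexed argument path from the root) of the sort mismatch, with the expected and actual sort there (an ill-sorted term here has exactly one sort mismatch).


    (m) : B
  (k (m)) : B
(g (k (m))) : A

well-sorted; sort = A


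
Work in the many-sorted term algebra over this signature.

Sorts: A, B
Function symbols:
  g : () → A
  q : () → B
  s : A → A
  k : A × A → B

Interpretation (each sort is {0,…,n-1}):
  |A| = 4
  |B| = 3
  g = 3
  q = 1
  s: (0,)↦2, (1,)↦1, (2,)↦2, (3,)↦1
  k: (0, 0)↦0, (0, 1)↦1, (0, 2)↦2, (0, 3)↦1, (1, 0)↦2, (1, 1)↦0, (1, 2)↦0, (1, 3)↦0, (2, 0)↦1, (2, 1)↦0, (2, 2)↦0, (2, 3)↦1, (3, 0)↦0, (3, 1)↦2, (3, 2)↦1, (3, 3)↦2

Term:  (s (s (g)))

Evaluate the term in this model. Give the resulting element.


value = 1

  g = 3
  (s (g)) = s(3,) = 1
  (s (s (g))) = s(1,) = 1


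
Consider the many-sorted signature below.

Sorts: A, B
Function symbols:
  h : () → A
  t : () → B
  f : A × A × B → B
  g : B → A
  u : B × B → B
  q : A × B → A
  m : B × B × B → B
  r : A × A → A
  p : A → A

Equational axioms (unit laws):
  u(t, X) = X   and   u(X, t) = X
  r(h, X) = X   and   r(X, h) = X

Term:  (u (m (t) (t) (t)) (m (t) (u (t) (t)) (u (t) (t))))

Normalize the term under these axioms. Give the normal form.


1. (u (m (t) (t) (t)) (m (t) (u (t) (t)) (u (t) (t))))  →  (u (m (t) (t) (t)) (m (t) (t) (u (t) (t))))
2. (u (m (t) (t) (t)) (m (t) (t) (u (t) (t))))  →  (u (m (t) (t) (t)) (m (t) (t) (t)))

normal form = (u (m (t) (t) (t)) (m (t) (t) (t)))


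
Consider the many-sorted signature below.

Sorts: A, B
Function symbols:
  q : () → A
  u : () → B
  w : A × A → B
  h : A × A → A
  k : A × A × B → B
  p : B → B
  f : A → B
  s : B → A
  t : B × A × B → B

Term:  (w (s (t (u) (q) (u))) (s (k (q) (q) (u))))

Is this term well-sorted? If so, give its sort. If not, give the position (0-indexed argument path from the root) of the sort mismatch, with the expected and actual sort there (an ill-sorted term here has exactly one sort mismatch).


      (u) : B
      (q) : A
      (u) : B
    (t (u) (q) (u)) : B
  (s (t (u) (q) (u))) : A
      (q) : A
      (q) : A
      (u) : B
    (k (q) (q) (u)) : B
  (s (k (q) (q) (u))) : A
(w (s (t (u) (q) (u))) (s (k (q) (q) (u)))) : B

well-sorted; sort = B


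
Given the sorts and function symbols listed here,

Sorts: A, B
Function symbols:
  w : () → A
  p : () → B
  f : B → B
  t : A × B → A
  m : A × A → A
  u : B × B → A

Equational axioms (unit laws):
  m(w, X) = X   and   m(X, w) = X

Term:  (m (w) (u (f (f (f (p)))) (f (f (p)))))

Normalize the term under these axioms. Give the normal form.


1. (m (w) (u (f (f (f (p)))) (f (f (p)))))  →  (u (f (f (f (p)))) (f (f (p))))

normal form = (u (f (f (f (p)))) (f (f (p))))


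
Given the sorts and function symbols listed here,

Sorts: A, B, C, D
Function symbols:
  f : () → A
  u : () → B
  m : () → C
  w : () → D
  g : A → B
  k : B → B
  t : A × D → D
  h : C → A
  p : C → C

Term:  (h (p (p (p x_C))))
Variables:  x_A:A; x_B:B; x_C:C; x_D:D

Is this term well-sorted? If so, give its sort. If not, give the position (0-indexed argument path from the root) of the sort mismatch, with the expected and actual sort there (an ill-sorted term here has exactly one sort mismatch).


well-sorted; sort = A

        x_C : C
      (p x_C) : C
    (p (p x_C)) : C
  (p (p (p x_C))) : C
(h (p (p (p x_C)))) : A


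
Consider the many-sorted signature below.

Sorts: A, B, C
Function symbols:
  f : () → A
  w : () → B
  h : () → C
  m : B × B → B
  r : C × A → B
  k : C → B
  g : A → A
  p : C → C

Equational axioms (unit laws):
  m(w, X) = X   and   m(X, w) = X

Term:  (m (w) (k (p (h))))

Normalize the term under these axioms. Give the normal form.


normal form = (k (p (h)))

1. (m (w) (k (p (h))))  →  (k (p (h)))


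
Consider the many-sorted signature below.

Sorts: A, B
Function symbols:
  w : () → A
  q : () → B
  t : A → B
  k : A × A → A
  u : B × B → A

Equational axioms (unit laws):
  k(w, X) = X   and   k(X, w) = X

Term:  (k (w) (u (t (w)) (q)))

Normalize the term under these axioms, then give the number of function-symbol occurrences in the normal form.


size = 4

1. (k (w) (u (t (w)) (q)))  →  (u (t (w)) (q))
normal form: (u (t (w)) (q))


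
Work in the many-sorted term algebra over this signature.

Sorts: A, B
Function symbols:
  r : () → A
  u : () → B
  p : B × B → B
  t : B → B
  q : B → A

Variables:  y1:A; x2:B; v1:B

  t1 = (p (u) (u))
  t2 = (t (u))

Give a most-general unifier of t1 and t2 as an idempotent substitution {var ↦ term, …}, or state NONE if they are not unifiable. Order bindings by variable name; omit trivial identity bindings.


NONE (not unifiable)

head clash or occurs-check failure — not unifiable


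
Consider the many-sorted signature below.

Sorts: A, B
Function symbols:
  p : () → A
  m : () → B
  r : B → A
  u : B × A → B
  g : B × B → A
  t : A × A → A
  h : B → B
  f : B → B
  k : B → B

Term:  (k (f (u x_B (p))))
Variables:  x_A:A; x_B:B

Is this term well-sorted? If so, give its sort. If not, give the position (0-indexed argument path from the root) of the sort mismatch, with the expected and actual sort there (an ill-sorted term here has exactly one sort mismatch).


      x_B : B
      (p) : A
    (u x_B (p)) : B
  (f (u x_B (p))) : B
(k (f (u x_B (p)))) : B

well-sorted; sort = B


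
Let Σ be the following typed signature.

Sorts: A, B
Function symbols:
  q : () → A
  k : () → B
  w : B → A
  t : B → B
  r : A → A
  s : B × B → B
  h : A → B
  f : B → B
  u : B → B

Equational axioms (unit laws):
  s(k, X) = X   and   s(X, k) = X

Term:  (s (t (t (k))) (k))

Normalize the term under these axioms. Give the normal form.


normal form = (t (t (k)))

1. (s (t (t (k))) (k))  →  (t (t (k)))


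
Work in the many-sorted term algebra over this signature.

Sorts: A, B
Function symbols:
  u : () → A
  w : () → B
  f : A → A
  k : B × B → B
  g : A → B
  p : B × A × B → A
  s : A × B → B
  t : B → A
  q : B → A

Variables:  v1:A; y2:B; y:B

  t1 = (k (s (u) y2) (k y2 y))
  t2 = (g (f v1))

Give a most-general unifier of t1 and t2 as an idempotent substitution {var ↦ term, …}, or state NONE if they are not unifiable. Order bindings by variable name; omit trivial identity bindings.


head clash or occurs-check failure — not unifiable

NONE (not unifiable)


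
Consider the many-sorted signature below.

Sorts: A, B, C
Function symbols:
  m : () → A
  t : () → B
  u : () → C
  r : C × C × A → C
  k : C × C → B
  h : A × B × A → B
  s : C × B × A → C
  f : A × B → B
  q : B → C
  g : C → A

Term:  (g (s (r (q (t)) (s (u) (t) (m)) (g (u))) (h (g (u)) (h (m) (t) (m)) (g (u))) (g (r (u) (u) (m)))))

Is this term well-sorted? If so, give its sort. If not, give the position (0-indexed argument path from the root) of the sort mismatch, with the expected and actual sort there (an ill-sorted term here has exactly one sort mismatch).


        (t) : B
      (q (t)) : C
        (u) : C
        (t) : B
        (m) : A
      (s (u) (t) (m)) : C
        (u) : C
      (g (u)) : A
    (r (q (t)) (s (u) (t) (m)) (g (u))) : C
        (u) : C
      (g (u)) : A
        (m) : A
        (t) : B
        (m) : A
      (h (m) (t) (m)) : B
        (u) : C
      (g (u)) : A
    (h (g (u)) (h (m) (t) (m)) (g (u))) : B
        (u) : C
        (u) : C
        (m) : A
      (r (u) (u) (m)) : C
    (g (r (u) (u) (m))) : A
  (s (r (q (t)) (s (u) (t) (m)) (g (u))) (h (g (u)) (h (m) (t) (m)) (g (u))) (g (r (u) (u) (m)))) : C
(g (s (r (q (t)) (s (u) (t) (m)) (g (u))) (h (g (u)) (h (m) (t) (m)) (g (u))) (g (r (u) (u) (m))))) : A

well-sorted; sort = A


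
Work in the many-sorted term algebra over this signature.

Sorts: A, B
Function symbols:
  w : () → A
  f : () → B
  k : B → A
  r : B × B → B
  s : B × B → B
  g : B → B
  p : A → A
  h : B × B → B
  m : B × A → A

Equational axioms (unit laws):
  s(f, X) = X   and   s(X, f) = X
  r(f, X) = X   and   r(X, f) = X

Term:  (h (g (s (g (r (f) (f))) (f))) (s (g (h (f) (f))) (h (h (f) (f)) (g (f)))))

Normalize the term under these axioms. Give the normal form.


normal form = (h (g (g (f))) (s (g (h (f) (f))) (h (h (f) (f)) (g (f)))))

1. (h (g (s (g (r (f) (f))) (f))) (s (g (h (f) (f))) (h (h (f) (f)) (g (f)))))  →  (h (g (g (r (f) (f)))) (s (g (h (f) (f))) (h (h (f) (f)) (g (f)))))
2. (h (g (g (r (f) (f)))) (s (g (h (f) (f))) (h (h (f) (f)) (g (f)))))  →  (h (g (g (f))) (s (g (h (f) (f))) (h (h (f) (f)) (g (f)))))


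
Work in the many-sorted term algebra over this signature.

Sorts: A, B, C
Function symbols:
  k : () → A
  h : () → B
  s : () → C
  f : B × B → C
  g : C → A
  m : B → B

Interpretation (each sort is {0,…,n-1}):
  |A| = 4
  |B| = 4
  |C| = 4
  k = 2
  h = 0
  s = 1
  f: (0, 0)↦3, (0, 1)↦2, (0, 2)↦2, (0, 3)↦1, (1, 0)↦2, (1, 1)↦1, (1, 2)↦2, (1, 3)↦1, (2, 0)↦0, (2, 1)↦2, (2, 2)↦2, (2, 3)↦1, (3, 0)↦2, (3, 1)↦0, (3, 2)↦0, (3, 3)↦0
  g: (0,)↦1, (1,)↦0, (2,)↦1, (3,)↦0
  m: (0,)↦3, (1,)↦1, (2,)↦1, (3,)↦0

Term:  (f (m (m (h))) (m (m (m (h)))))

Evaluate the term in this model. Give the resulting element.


  h = 0
  (m (h)) = m(0,) = 3
  (m (m (h))) = m(3,) = 0
  h = 0
  (m (h)) = m(0,) = 3
  (m (m (h))) = m(3,) = 0
  (m (m (m (h)))) = m(0,) = 3
  (f (m (m (h))) (m (m (m (h))))) = f(0, 3) = 1

value = 1


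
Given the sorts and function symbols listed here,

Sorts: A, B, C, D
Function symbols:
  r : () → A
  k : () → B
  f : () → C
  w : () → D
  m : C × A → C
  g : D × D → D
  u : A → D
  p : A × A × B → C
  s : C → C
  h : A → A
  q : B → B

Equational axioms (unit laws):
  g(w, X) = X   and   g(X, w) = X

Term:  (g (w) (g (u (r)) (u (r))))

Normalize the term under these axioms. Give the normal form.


1. (g (w) (g (u (r)) (u (r))))  →  (g (u (r)) (u (r)))

normal form = (g (u (r)) (u (r)))


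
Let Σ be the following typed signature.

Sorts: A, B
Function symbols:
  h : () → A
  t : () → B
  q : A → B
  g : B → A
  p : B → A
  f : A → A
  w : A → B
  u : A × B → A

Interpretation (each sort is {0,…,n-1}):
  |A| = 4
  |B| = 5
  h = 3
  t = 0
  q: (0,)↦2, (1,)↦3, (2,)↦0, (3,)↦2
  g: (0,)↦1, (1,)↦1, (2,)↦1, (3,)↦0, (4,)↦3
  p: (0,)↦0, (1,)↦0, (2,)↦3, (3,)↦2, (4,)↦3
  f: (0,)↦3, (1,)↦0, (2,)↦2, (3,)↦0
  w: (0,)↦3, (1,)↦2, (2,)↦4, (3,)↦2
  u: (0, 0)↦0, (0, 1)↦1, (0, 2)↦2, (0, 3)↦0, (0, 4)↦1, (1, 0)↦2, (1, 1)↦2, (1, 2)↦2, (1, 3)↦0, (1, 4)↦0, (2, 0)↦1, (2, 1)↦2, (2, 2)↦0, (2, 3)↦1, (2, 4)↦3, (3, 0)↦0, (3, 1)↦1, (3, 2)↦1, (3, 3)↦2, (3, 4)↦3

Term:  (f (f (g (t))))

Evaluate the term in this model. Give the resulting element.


  t = 0
  (g (t)) = g(0,) = 1
  (f (g (t))) = f(1,) = 0
  (f (f (g (t)))) = f(0,) = 3

value = 3


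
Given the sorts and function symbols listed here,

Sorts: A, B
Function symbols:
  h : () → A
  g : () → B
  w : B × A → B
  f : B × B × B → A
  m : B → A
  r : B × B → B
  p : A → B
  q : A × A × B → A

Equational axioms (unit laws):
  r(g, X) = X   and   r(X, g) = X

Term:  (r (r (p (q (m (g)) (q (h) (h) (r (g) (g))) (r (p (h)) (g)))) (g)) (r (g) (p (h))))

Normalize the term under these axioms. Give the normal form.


1. (r (r (p (q (m (g)) (q (h) (h) (r (g) (g))) (r (p (h)) (g)))) (g)) (r (g) (p (h))))  →  (r (p (q (m (g)) (q (h) (h) (r (g) (g))) (r (p (h)) (g)))) (r (g) (p (h))))
2. (r (p (q (m (g)) (q (h) (h) (r (g) (g))) (r (p (h)) (g)))) (r (g) (p (h))))  →  (r (p (q (m (g)) (q (h) (h) (g)) (r (p (h)) (g)))) (r (g) (p (h))))
3. (r (p (q (m (g)) (q (h) (h) (g)) (r (p (h)) (g)))) (r (g) (p (h))))  →  (r (p (q (m (g)) (q (h) (h) (g)) (p (h)))) (r (g) (p (h))))
4. (r (p (q (m (g)) (q (h) (h) (g)) (p (h)))) (r (g) (p (h))))  →  (r (p (q (m (g)) (q (h) (h) (g)) (p (h)))) (p (h)))

normal form = (r (p (q (m (g)) (q (h) (h) (g)) (p (h)))) (p (h)))


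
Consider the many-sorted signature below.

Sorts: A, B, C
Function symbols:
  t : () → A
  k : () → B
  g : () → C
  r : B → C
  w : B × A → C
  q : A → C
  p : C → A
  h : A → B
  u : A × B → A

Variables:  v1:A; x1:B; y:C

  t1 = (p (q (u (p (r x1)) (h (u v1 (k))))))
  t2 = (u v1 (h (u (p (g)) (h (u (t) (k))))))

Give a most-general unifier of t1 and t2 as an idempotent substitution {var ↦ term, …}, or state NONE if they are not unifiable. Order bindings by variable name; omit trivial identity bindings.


head clash or occurs-check failure — not unifiable

NONE (not unifiable)


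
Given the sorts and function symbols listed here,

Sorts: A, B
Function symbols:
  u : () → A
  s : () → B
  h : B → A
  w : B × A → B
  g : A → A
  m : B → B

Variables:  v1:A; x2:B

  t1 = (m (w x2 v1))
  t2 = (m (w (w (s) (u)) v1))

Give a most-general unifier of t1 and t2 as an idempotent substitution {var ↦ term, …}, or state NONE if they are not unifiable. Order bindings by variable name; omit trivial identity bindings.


{x2 ↦ (w (s) (u))}


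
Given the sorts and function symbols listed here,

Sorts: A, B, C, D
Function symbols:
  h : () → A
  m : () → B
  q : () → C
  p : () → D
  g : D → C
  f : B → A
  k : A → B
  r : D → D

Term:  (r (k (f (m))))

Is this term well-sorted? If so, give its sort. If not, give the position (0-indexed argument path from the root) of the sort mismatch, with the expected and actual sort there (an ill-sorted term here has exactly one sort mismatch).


      (m) : B
    (f (m)) : A
  (k (f (m))) : B
(r (k (f (m)))) : ✗ arg 0 at [0] has sort B, expected D

ill-sorted at position [0]: expected D, got B


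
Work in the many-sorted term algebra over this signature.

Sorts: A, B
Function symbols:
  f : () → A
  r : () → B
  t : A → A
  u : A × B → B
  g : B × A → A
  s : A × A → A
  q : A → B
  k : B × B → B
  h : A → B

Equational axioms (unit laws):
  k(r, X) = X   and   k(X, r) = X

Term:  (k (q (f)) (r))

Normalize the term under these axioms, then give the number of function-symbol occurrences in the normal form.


1. (k (q (f)) (r))  →  (q (f))
normal form: (q (f))

size = 2


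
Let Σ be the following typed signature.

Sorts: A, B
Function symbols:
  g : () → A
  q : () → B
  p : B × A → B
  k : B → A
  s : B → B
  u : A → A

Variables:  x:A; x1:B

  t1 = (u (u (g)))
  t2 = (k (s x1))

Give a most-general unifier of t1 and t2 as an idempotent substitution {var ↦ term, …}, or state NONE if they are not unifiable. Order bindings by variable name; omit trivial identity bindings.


NONE (not unifiable)

head clash or occurs-check failure — not unifiable


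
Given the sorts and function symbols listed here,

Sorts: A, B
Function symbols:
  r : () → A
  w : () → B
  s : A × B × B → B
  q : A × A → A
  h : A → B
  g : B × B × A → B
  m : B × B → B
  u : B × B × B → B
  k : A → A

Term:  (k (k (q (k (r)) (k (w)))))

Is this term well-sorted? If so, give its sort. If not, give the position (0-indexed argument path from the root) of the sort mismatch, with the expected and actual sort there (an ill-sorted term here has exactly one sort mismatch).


        (r) : A
      (k (r)) : A
        (w) : B
      (k (w)) : ✗ arg 0 at [0, 0, 1, 0] has sort B, expected A

ill-sorted at position [0, 0, 1, 0]: expected A, got B


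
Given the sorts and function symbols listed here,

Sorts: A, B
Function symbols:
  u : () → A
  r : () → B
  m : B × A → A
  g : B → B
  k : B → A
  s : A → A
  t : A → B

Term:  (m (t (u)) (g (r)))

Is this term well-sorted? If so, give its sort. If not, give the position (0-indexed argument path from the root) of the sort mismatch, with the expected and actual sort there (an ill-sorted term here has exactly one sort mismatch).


ill-sorted at position [1]: expected A, got B

    (u) : A
  (t (u)) : B
    (r) : B
  (g (r)) : B
(m (t (u)) (g (r))) : ✗ arg 1 at [1] has sort B, expected A


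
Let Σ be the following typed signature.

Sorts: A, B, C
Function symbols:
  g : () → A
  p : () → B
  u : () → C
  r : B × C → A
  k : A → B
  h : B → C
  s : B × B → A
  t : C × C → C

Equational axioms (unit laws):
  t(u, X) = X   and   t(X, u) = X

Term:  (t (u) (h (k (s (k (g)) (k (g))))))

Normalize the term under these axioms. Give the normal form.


normal form = (h (k (s (k (g)) (k (g)))))

1. (t (u) (h (k (s (k (g)) (k (g))))))  →  (h (k (s (k (g)) (k (g)))))


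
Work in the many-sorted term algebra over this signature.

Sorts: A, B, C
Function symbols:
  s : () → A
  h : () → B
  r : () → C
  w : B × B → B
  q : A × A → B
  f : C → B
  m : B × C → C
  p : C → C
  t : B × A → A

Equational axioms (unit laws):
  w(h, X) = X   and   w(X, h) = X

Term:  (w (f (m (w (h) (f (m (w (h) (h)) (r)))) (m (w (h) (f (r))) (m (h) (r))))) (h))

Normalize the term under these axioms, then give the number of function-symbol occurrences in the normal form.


size = 12

1. (w (f (m (w (h) (f (m (w (h) (h)) (r)))) (m (w (h) (f (r))) (m (h) (r))))) (h))  →  (f (m (w (h) (f (m (w (h) (h)) (r)))) (m (w (h) (f (r))) (m (h) (r)))))
2. (f (m (w (h) (f (m (w (h) (h)) (r)))) (m (w (h) (f (r))) (m (h) (r)))))  →  (f (m (f (m (w (h) (h)) (r))) (m (w (h) (f (r))) (m (h) (r)))))
3. (f (m (f (m (w (h) (h)) (r))) (m (w (h) (f (r))) (m (h) (r)))))  →  (f (m (f (m (h) (r))) (m (w (h) (f (r))) (m (h) (r)))))
4. (f (m (f (m (h) (r))) (m (w (h) (f (r))) (m (h) (r)))))  →  (f (m (f (m (h) (r))) (m (f (r)) (m (h) (r)))))
normal form: (f (m (f (m (h) (r))) (m (f (r)) (m (h) (r)))))


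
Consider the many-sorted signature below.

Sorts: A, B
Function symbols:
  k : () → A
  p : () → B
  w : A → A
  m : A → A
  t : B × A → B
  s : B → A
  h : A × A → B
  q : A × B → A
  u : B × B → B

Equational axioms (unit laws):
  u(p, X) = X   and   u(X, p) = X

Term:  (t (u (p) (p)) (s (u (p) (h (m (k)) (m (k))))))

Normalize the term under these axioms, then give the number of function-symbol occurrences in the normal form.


size = 8

1. (t (u (p) (p)) (s (u (p) (h (m (k)) (m (k))))))  →  (t (p) (s (u (p) (h (m (k)) (m (k))))))
2. (t (p) (s (u (p) (h (m (k)) (m (k))))))  →  (t (p) (s (h (m (k)) (m (k)))))
normal form: (t (p) (s (h (m (k)) (m (k)))))


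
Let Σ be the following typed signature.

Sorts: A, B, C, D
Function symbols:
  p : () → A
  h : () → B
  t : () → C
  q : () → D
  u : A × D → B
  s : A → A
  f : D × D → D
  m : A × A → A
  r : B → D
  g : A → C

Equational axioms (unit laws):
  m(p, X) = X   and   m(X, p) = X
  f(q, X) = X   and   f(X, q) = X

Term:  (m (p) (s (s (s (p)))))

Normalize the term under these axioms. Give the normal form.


normal form = (s (s (s (p))))

1. (m (p) (s (s (s (p)))))  →  (s (s (s (p))))


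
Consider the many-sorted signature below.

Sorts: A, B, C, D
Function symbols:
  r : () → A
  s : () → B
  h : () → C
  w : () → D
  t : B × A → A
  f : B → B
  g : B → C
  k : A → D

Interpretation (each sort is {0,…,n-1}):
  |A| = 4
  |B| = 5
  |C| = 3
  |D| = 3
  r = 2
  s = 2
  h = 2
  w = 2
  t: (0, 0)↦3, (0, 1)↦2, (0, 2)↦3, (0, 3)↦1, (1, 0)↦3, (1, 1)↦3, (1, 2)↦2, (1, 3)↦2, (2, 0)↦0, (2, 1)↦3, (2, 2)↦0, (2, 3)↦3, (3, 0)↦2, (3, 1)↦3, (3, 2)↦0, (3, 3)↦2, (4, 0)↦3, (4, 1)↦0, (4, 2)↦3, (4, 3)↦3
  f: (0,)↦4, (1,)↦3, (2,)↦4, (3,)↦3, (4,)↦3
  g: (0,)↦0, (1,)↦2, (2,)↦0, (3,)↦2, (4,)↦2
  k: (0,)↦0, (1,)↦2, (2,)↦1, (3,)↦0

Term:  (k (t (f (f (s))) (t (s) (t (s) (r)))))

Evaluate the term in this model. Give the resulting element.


value = 1

  s = 2
  (f (s)) = f(2,) = 4
  (f (f (s))) = f(4,) = 3
  s = 2
  s = 2
  r = 2
  (t (s) (r)) = t(2, 2) = 0
  (t (s) (t (s) (r))) = t(2, 0) = 0
  (t (f (f (s))) (t (s) (t (s) (r)))) = t(3, 0) = 2
  (k (t (f (f (s))) (t (s) (t (s) (r))))) = k(2,) = 1


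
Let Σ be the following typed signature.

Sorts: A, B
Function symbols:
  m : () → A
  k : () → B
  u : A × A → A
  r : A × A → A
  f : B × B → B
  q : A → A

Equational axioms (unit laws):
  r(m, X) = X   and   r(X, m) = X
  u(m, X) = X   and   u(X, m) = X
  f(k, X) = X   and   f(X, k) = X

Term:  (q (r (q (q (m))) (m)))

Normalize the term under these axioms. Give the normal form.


1. (q (r (q (q (m))) (m)))  →  (q (q (q (m))))

normal form = (q (q (q (m))))
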